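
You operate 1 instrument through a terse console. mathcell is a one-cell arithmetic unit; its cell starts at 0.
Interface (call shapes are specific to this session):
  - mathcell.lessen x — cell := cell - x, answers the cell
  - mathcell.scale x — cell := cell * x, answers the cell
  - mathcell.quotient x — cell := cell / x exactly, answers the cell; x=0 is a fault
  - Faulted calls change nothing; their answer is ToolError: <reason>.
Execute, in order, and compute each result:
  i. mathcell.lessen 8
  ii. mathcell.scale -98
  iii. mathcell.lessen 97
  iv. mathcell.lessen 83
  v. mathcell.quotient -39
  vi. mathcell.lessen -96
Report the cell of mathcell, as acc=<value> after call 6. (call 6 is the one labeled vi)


>>> lessen x: 8
= -8
>>> scale x: -98
= 784
>>> lessen x: 97
= 687
>>> lessen x: 83
= 604
>>> quotient x: -39
= -604/39
>>> lessen x: -96
= 3140/39

Answer: acc=3140/39


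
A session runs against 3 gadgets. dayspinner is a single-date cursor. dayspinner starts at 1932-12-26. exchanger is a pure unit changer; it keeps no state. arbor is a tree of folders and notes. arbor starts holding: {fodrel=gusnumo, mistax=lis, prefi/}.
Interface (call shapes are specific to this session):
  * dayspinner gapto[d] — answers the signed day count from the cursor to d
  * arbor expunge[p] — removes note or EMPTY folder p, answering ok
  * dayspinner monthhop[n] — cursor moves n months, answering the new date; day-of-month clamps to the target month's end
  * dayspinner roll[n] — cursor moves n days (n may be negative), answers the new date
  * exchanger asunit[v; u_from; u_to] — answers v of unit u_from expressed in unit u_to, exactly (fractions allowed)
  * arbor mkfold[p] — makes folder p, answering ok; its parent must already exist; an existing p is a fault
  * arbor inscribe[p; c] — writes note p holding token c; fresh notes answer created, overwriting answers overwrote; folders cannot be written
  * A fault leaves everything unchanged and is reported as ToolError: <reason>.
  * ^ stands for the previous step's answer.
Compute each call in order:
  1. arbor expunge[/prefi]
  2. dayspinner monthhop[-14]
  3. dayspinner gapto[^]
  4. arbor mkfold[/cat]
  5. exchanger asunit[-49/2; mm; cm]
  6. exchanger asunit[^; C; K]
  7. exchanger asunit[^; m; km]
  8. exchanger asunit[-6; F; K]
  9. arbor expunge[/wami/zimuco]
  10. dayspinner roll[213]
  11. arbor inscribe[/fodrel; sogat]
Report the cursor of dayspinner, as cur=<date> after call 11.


Answer: cur=1932-05-26

Derivation:
Act: arbor expunge[p→/prefi]
Obs: ok
Act: dayspinner monthhop[n→-14]
Obs: 1931-10-26
Act: dayspinner gapto[d→^]
Obs: 0
Act: arbor mkfold[p→/cat]
Obs: ok
Act: exchanger asunit[v→-49/2; u_from→mm; u_to→cm]
Obs: -49/20
Act: exchanger asunit[v→^; u_from→C; u_to→K]
Obs: 2707/10
Act: exchanger asunit[v→^; u_from→m; u_to→km]
Obs: 2707/10000
Act: exchanger asunit[v→-6; u_from→F; u_to→K]
Obs: 45367/180
Act: arbor expunge[p→/wami/zimuco]
Obs: ToolError: not found
Act: dayspinner roll[n→213]
Obs: 1932-05-26
Act: arbor inscribe[p→/fodrel; c→sogat]
Obs: overwrote


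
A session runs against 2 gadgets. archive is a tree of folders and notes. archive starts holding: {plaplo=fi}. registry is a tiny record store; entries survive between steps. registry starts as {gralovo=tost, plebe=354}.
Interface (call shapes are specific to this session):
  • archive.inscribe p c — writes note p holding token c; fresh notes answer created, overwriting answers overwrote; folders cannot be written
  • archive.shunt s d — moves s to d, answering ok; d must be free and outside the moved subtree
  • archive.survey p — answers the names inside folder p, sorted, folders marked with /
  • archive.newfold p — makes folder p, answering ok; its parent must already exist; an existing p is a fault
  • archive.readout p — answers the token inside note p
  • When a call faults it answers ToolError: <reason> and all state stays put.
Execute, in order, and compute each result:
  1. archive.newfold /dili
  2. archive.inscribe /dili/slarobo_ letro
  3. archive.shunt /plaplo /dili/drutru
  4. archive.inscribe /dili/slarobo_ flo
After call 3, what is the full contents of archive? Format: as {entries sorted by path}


Answer: {dili/, dili/drutru=fi, dili/slarobo_=letro}

Derivation:
>>> archive.newfold p=/dili
  ok
>>> archive.inscribe p=/dili/slarobo_ c=letro
  created
>>> archive.shunt s=/plaplo d=/dili/drutru
  ok
>>> archive.inscribe p=/dili/slarobo_ c=flo
  overwrote


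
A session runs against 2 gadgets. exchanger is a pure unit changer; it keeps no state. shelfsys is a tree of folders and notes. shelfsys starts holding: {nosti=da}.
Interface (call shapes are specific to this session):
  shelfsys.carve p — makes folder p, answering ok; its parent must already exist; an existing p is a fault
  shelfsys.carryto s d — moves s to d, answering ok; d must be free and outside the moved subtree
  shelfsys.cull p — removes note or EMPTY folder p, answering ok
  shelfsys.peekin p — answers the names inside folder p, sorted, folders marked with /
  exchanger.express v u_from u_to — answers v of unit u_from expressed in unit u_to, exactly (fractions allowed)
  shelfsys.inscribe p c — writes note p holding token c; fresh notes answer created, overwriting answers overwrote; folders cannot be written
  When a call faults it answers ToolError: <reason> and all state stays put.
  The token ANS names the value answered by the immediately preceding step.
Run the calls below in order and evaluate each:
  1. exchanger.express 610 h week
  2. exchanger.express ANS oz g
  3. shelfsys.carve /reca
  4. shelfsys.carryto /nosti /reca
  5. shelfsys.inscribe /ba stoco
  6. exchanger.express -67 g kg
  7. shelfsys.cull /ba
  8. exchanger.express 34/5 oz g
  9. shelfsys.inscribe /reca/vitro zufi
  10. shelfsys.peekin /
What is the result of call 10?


CALL exchanger.express[v=610; u_from=h; u_to=week]
RET  305/84
CALL exchanger.express[v=ANS; u_from=oz; u_to=g]
RET  395273351/3840000
CALL shelfsys.carve[p=/reca]
RET  ok
CALL shelfsys.carryto[s=/nosti; d=/reca]
RET  ToolError: exists
CALL shelfsys.inscribe[p=/ba; c=stoco]
RET  created
CALL exchanger.express[v=-67; u_from=g; u_to=kg]
RET  -67/1000
CALL shelfsys.cull[p=/ba]
RET  ok
CALL exchanger.express[v=34/5; u_from=oz; u_to=g]
RET  771107029/4000000
CALL shelfsys.inscribe[p=/reca/vitro; c=zufi]
RET  created
CALL shelfsys.peekin[p=/]
RET  [nosti, reca/]

Answer: [nosti, reca/]


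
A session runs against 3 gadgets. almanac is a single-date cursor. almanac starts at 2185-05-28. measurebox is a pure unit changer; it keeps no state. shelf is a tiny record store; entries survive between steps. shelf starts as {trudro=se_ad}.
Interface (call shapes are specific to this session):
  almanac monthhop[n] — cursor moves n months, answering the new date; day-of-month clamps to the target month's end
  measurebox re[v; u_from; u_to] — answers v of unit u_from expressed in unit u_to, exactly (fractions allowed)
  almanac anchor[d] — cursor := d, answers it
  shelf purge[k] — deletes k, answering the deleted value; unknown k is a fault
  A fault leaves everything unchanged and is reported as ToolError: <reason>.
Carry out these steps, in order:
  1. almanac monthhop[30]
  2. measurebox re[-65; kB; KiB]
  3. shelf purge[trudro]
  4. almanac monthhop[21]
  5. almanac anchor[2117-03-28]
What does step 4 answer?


# 1. almanac monthhop(n→30) ~> 2187-11-28
# 2. measurebox re(v→-65, u_from→kB, u_to→KiB) ~> -8125/128
# 3. shelf purge(k→trudro) ~> se_ad
# 4. almanac monthhop(n→21) ~> 2189-08-28
# 5. almanac anchor(d→2117-03-28) ~> 2117-03-28

Answer: 2189-08-28


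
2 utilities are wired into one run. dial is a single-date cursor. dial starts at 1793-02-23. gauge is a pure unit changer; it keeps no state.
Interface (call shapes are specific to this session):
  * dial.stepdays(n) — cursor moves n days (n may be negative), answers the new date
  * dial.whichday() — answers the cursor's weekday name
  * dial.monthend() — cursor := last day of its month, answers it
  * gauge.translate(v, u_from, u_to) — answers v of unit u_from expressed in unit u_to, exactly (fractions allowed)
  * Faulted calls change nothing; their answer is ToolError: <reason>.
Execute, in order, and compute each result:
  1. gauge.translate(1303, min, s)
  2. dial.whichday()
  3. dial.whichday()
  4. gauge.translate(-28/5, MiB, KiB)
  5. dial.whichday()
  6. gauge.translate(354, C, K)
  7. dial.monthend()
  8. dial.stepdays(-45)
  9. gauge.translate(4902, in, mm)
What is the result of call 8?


·→ translate(v→1303, u_from→min, u_to→s)
·← 78180
·→ whichday()
·← Saturday
·→ whichday()
·← Saturday
·→ translate(v→-28/5, u_from→MiB, u_to→KiB)
·← -28672/5
·→ whichday()
·← Saturday
·→ translate(v→354, u_from→C, u_to→K)
·← 12543/20
·→ monthend()
·← 1793-02-28
·→ stepdays(n→-45)
·← 1793-01-14
·→ translate(v→4902, u_from→in, u_to→mm)
·← 622554/5

Answer: 1793-01-14


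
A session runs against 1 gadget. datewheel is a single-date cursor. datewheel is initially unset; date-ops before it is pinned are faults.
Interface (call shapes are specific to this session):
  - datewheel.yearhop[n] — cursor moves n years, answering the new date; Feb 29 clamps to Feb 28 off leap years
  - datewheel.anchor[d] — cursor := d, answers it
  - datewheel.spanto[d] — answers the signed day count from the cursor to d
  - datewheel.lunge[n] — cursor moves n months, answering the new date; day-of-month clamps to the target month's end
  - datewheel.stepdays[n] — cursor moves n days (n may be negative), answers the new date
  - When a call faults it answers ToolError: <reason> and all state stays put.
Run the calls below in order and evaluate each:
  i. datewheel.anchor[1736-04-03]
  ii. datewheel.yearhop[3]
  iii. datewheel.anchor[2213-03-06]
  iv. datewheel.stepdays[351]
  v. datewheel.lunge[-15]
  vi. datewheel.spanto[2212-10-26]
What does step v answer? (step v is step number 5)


$ datewheel.anchor d=1736-04-03
  1736-04-03
$ datewheel.yearhop n=3
  1739-04-03
$ datewheel.anchor d=2213-03-06
  2213-03-06
$ datewheel.stepdays n=351
  2214-02-20
$ datewheel.lunge n=-15
  2212-11-20
$ datewheel.spanto d=2212-10-26
  -25

Answer: 2212-11-20


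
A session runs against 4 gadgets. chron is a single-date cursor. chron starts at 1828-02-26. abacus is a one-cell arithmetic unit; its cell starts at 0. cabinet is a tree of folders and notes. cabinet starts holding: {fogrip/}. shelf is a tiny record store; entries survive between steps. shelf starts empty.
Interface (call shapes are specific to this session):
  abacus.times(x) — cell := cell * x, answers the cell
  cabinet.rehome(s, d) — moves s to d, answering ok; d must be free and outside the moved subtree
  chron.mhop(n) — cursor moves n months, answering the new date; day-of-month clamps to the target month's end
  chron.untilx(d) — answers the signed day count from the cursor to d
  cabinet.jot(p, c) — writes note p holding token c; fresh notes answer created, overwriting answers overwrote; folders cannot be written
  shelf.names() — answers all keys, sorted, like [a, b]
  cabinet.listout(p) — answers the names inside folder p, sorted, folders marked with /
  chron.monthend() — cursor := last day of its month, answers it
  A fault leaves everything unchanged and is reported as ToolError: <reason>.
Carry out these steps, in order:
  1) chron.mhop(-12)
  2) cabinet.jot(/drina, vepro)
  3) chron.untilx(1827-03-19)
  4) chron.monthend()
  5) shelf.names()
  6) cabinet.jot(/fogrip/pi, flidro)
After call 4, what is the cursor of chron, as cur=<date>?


Answer: cur=1827-02-28

Derivation:
I call chron.mhop(n=-12), giving 1827-02-26.
I run cabinet.jot(p=/drina, c=vepro), and get created.
Now I run chron.untilx(d=1827-03-19), yielding 21.
Using chron.monthend, and get 1827-02-28.
I invoke shelf.names(), which returns [].
Then cabinet.jot(p=/fogrip/pi, c=flidro), — result: created.


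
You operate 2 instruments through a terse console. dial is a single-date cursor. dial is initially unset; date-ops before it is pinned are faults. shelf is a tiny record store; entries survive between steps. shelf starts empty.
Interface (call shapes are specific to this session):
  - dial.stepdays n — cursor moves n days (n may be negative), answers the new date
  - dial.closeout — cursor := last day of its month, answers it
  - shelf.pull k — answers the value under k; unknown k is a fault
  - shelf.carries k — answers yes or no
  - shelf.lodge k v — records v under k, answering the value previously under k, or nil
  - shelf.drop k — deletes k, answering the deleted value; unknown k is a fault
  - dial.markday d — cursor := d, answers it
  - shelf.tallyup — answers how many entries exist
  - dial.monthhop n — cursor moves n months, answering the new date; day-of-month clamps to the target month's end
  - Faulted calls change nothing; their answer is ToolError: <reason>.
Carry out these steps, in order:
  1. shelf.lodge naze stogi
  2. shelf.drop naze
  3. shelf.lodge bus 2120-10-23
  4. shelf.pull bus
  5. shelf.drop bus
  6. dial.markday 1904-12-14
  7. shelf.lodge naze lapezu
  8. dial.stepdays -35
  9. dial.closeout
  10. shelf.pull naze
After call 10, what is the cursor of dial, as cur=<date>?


Answer: cur=1904-11-30

Derivation:
Using shelf.lodge passing k: naze, v: stogi: nil.
I run shelf.drop passing k: naze, yielding stogi.
Invoking shelf.lodge passing k: bus, v: 2120-10-23, yielding nil.
Now I run shelf.pull passing k: bus, — result: 2120-10-23.
I try shelf.drop passing k: bus, — result: 2120-10-23.
I run dial.markday passing d: 1904-12-14, giving 1904-12-14.
I call shelf.lodge passing k: naze, v: lapezu, yielding nil.
Using dial.stepdays passing n: -35, which returns 1904-11-09.
I invoke dial.closeout(), → 1904-11-30.
I try shelf.pull passing k: naze: lapezu.


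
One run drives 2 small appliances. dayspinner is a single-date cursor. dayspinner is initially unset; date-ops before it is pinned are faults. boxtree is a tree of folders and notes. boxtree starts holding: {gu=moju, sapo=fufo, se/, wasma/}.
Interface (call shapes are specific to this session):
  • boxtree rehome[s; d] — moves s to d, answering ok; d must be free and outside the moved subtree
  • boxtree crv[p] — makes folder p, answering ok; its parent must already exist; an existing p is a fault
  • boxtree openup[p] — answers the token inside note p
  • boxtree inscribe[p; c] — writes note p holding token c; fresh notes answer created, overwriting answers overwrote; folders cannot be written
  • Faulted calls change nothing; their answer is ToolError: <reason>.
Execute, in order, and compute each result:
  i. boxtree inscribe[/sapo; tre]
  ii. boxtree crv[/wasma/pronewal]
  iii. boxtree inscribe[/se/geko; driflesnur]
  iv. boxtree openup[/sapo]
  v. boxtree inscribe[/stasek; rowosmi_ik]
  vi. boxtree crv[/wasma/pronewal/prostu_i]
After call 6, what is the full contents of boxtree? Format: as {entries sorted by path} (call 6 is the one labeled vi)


Answer: {gu=moju, sapo=tre, se/, se/geko=driflesnur, stasek=rowosmi_ik, wasma/, wasma/pronewal/, wasma/pronewal/prostu_i/}

Derivation:
CALL boxtree inscribe[/sapo; tre]
RET  overwrote
CALL boxtree crv[/wasma/pronewal]
RET  ok
CALL boxtree inscribe[/se/geko; driflesnur]
RET  created
CALL boxtree openup[/sapo]
RET  tre
CALL boxtree inscribe[/stasek; rowosmi_ik]
RET  created
CALL boxtree crv[/wasma/pronewal/prostu_i]
RET  ok


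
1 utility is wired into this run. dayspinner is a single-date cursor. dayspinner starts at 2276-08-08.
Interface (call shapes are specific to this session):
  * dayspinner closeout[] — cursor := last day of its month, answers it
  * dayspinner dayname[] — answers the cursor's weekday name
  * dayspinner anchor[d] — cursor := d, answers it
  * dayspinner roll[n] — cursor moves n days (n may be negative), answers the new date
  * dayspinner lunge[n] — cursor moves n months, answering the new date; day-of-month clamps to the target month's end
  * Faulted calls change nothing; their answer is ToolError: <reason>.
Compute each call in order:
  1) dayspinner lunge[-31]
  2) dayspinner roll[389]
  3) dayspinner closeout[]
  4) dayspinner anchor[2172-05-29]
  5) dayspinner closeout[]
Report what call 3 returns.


I call dayspinner lunge(n→-31), and observe 2274-01-08.
I run dayspinner roll(n→389), and observe 2275-02-01.
Calling dayspinner closeout, yielding 2275-02-28.
I run dayspinner anchor(d→2172-05-29): 2172-05-29.
I use dayspinner closeout(), and see 2172-05-31.

Answer: 2275-02-28


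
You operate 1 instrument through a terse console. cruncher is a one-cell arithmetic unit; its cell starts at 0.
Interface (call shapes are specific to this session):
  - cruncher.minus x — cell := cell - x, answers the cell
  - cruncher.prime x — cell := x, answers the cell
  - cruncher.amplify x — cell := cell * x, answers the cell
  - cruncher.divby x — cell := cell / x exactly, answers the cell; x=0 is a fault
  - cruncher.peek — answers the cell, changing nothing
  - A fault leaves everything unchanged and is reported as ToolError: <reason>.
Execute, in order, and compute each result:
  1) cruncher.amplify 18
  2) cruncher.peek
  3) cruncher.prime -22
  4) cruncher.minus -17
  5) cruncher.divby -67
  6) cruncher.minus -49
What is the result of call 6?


! cruncher.amplify(18) => 0
! cruncher.peek() => 0
! cruncher.prime(-22) => -22
! cruncher.minus(-17) => -5
! cruncher.divby(-67) => 5/67
! cruncher.minus(-49) => 3288/67

Answer: 3288/67


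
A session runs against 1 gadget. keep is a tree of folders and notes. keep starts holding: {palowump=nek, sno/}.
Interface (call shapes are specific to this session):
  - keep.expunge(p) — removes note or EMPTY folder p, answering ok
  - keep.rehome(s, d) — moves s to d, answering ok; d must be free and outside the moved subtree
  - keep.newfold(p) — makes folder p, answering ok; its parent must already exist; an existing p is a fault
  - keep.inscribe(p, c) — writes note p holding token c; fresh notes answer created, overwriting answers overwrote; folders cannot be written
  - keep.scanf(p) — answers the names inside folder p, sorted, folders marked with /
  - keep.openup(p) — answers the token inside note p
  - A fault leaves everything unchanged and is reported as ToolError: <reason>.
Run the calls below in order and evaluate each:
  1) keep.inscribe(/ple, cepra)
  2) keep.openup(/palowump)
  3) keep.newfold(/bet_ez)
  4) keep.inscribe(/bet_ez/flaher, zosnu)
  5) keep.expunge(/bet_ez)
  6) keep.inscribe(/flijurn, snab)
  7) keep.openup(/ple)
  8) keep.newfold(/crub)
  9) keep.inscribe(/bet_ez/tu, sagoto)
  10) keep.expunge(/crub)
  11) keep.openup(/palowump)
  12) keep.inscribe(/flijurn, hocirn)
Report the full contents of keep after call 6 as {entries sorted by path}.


Answer: {bet_ez/, bet_ez/flaher=zosnu, flijurn=snab, palowump=nek, ple=cepra, sno/}

Derivation:
I invoke keep.inscribe(p=/ple, c=cepra), → created.
Next I call keep.openup(p=/palowump): nek.
Invoking keep.newfold(p=/bet_ez), and observe ok.
I use keep.inscribe(p=/bet_ez/flaher, c=zosnu): created.
I invoke keep.expunge(p=/bet_ez), giving ToolError: not empty.
Then keep.inscribe(p=/flijurn, c=snab), — result: created.
I use keep.openup(p=/ple), giving cepra.
Next I call keep.newfold(p=/crub), → ok.
I use keep.inscribe(p=/bet_ez/tu, c=sagoto), and get created.
Now I run keep.expunge(p=/crub), and get ok.
I use keep.openup(p=/palowump): nek.
Next I call keep.inscribe(p=/flijurn, c=hocirn), → overwrote.


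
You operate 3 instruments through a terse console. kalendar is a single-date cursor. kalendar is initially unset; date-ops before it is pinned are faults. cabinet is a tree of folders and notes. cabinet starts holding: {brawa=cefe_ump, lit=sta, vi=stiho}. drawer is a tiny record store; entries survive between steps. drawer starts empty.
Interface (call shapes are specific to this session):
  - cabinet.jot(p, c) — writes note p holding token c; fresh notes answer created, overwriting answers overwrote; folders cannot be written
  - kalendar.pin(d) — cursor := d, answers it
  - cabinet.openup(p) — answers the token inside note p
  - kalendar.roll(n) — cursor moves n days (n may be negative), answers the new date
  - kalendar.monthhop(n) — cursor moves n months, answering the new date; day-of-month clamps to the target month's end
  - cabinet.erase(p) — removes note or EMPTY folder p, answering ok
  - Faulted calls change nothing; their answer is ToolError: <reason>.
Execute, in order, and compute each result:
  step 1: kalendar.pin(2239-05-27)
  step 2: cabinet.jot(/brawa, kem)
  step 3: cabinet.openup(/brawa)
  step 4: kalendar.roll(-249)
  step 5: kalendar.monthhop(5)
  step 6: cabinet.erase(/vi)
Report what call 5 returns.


! pin(d→2239-05-27) -> 2239-05-27
! jot(p→/brawa, c→kem) -> overwrote
! openup(p→/brawa) -> kem
! roll(n→-249) -> 2238-09-20
! monthhop(n→5) -> 2239-02-20
! erase(p→/vi) -> ok

Answer: 2239-02-20


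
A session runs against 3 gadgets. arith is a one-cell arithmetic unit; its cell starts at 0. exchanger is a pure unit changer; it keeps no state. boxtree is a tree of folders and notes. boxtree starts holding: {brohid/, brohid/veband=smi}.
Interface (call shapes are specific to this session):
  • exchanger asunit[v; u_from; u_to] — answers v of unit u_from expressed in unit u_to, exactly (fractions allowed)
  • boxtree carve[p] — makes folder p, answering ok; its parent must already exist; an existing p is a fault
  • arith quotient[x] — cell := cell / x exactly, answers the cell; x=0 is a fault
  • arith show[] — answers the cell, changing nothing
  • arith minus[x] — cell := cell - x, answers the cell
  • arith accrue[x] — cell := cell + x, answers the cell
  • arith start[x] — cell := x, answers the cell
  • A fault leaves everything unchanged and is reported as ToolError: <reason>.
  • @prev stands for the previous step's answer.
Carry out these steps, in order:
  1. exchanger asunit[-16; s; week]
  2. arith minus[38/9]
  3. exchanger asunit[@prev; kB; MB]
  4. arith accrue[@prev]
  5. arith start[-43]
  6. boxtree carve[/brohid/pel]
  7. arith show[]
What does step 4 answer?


I invoke exchanger asunit(v→-16, u_from→s, u_to→week), and observe -1/37800.
Invoking arith minus(x→38/9), and observe -38/9.
Calling exchanger asunit(v→@prev, u_from→kB, u_to→MB), and see -19/4500.
I use arith accrue(x→@prev), and observe -19019/4500.
I call arith start(x→-43), yielding -43.
I call boxtree carve(p→/brohid/pel), and get ok.
Then arith show(), giving -43.

Answer: -19019/4500


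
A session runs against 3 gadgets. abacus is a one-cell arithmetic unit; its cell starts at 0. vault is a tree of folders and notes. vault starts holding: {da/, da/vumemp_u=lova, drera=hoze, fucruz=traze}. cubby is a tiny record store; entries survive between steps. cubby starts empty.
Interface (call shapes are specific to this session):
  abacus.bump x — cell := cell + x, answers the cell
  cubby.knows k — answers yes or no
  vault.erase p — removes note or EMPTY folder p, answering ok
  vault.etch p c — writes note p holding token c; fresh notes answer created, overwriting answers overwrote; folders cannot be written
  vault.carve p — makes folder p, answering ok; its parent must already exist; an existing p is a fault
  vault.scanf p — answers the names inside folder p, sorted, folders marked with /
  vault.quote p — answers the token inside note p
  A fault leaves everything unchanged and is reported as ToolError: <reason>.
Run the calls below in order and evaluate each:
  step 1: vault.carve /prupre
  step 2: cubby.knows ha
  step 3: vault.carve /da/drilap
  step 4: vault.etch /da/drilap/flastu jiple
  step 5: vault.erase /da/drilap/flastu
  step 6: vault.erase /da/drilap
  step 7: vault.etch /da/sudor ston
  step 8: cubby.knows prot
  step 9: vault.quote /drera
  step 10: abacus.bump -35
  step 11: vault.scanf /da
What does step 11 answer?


> carve p=/prupre
= ok
> knows k=ha
= no
> carve p=/da/drilap
= ok
> etch p=/da/drilap/flastu c=jiple
= created
> erase p=/da/drilap/flastu
= ok
> erase p=/da/drilap
= ok
> etch p=/da/sudor c=ston
= created
> knows k=prot
= no
> quote p=/drera
= hoze
> bump x=-35
= -35
> scanf p=/da
= [sudor, vumemp_u]

Answer: [sudor, vumemp_u]


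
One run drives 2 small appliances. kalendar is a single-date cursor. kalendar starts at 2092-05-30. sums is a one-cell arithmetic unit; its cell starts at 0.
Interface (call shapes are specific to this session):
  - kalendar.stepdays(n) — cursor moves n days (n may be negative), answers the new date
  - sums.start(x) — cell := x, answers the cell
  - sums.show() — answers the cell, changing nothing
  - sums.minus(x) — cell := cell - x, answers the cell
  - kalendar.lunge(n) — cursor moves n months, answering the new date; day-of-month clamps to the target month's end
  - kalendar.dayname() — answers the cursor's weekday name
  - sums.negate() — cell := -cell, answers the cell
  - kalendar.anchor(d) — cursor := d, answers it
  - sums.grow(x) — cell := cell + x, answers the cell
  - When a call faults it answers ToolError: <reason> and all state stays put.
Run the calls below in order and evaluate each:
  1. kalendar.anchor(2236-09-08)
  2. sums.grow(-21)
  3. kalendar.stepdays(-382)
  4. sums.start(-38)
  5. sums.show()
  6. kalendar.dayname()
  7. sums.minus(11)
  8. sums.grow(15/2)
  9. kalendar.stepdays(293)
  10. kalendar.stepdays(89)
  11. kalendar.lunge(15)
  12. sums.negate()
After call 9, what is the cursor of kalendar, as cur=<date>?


$ anchor d: 2236-09-08
:: 2236-09-08
$ grow x: -21
:: -21
$ stepdays n: -382
:: 2235-08-23
$ start x: -38
:: -38
$ show
:: -38
$ dayname
:: Sunday
$ minus x: 11
:: -49
$ grow x: 15/2
:: -83/2
$ stepdays n: 293
:: 2236-06-11
$ stepdays n: 89
:: 2236-09-08
$ lunge n: 15
:: 2237-12-08
$ negate
:: 83/2

Answer: cur=2236-06-11


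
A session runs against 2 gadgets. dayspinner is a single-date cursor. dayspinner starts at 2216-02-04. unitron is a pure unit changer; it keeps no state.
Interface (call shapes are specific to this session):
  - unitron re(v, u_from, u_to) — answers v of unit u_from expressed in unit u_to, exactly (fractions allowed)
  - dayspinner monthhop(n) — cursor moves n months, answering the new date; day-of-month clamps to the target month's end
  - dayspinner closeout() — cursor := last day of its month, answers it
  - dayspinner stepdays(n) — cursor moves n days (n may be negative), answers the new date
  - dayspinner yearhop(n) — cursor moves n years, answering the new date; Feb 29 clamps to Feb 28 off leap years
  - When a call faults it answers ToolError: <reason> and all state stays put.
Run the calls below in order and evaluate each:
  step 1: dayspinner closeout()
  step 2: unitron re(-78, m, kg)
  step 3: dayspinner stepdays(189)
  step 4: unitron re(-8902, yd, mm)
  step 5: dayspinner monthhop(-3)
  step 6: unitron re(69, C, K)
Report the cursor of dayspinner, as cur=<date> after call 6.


~$ dayspinner closeout
:: 2216-02-29
~$ unitron re -78 m kg
:: ToolError: incompatible units
~$ dayspinner stepdays 189
:: 2216-09-05
~$ unitron re -8902 yd mm
:: -40699944/5
~$ dayspinner monthhop -3
:: 2216-06-05
~$ unitron re 69 C K
:: 6843/20

Answer: cur=2216-06-05


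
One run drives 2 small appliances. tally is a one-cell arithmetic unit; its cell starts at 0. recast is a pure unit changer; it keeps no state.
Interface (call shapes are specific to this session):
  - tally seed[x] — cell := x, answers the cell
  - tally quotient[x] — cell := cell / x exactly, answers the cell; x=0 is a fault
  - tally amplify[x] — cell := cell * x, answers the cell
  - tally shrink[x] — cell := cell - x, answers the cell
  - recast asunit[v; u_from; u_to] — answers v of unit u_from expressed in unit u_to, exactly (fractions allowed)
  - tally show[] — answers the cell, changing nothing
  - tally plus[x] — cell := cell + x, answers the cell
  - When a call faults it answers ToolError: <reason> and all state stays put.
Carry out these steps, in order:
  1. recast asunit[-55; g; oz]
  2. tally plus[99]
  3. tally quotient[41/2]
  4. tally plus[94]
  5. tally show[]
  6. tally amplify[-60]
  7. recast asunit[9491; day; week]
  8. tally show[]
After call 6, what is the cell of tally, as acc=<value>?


~$ recast asunit v→-55 u_from→g u_to→oz
:: -8000000/4123567
~$ tally plus x→99
:: 99
~$ tally quotient x→41/2
:: 198/41
~$ tally plus x→94
:: 4052/41
~$ tally show
:: 4052/41
~$ tally amplify x→-60
:: -243120/41
~$ recast asunit v→9491 u_from→day u_to→week
:: 9491/7
~$ tally show
:: -243120/41

Answer: acc=-243120/41


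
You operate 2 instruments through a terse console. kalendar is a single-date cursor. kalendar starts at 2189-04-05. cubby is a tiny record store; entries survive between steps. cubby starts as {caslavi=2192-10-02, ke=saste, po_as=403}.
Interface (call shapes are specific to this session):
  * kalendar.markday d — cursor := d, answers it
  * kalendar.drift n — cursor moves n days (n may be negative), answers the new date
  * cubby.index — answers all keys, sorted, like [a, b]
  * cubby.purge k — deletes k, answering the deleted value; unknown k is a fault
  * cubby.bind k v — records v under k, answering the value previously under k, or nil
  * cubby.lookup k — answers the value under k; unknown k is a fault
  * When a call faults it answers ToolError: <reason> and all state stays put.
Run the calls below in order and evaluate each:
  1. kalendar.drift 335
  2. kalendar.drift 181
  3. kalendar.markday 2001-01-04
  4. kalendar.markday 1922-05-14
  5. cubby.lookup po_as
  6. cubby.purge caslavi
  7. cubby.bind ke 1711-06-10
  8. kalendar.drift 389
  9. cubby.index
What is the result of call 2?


Answer: 2190-09-03

Derivation:
>>> kalendar.drift n='335'
  2190-03-06
>>> kalendar.drift n='181'
  2190-09-03
>>> kalendar.markday d='2001-01-04'
  2001-01-04
>>> kalendar.markday d='1922-05-14'
  1922-05-14
>>> cubby.lookup k='po_as'
  403
>>> cubby.purge k='caslavi'
  2192-10-02
>>> cubby.bind k='ke' v='1711-06-10'
  saste
>>> kalendar.drift n='389'
  1923-06-07
>>> cubby.index
  [ke, po_as]


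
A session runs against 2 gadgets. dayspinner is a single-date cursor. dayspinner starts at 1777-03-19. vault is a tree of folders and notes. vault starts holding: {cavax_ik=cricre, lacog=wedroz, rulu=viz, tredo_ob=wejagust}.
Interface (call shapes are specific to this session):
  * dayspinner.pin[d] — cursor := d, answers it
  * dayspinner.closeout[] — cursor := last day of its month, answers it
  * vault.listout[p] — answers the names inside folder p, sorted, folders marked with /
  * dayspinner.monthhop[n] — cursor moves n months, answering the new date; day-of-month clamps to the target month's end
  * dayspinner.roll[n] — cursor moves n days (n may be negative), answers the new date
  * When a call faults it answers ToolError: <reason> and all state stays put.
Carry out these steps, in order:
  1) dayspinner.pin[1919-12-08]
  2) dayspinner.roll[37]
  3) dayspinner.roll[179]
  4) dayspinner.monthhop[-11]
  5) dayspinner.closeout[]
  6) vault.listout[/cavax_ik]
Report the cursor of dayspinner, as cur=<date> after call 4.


Answer: cur=1919-08-11

Derivation:
! dayspinner.pin(d→1919-12-08) : 1919-12-08
! dayspinner.roll(n→37) : 1920-01-14
! dayspinner.roll(n→179) : 1920-07-11
! dayspinner.monthhop(n→-11) : 1919-08-11
! dayspinner.closeout() : 1919-08-31
! vault.listout(p→/cavax_ik) : ToolError: not a directory


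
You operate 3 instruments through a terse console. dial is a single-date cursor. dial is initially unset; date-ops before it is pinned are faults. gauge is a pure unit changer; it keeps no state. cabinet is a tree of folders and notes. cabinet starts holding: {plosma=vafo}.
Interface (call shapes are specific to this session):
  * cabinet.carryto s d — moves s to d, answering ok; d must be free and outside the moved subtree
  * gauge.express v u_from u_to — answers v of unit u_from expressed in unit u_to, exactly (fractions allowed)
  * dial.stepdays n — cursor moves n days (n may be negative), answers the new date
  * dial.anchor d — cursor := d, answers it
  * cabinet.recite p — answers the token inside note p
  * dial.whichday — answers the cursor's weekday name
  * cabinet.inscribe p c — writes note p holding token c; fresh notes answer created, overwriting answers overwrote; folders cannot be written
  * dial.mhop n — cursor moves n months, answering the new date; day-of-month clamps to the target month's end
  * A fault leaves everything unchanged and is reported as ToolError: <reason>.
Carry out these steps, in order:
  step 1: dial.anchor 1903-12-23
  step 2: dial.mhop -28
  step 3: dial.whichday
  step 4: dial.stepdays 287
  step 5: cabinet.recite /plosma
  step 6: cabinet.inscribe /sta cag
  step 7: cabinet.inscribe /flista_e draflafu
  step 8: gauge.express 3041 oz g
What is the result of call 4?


Answer: 1902-06-06

Derivation:
[in] dial.anchor d→1903-12-23
  1903-12-23
[in] dial.mhop n→-28
  1901-08-23
[in] dial.whichday
  Friday
[in] dial.stepdays n→287
  1902-06-06
[in] cabinet.recite p→/plosma
  vafo
[in] cabinet.inscribe p→/sta c→cag
  created
[in] cabinet.inscribe p→/flista_e c→draflafu
  created
[in] gauge.express v→3041 u_from→oz u_to→g
  137937439717/1600000


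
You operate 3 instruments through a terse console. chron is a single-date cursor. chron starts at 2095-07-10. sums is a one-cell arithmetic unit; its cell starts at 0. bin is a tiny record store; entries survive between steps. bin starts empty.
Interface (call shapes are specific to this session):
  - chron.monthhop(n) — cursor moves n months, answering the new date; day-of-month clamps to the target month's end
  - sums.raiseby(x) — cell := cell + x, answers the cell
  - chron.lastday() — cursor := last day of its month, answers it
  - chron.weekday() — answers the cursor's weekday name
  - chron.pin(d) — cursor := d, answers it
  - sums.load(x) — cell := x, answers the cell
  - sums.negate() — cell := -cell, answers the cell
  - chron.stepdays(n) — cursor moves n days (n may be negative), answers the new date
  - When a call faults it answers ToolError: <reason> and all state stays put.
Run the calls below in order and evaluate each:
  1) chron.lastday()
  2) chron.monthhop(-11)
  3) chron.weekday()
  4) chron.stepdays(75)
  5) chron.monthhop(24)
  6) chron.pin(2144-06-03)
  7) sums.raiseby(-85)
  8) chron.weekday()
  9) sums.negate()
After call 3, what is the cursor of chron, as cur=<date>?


Answer: cur=2094-08-31

Derivation:
Do: chron.lastday[]
See: 2095-07-31
Do: chron.monthhop[n: -11]
See: 2094-08-31
Do: chron.weekday[]
See: Tuesday
Do: chron.stepdays[n: 75]
See: 2094-11-14
Do: chron.monthhop[n: 24]
See: 2096-11-14
Do: chron.pin[d: 2144-06-03]
See: 2144-06-03
Do: sums.raiseby[x: -85]
See: -85
Do: chron.weekday[]
See: Wednesday
Do: sums.negate[]
See: 85


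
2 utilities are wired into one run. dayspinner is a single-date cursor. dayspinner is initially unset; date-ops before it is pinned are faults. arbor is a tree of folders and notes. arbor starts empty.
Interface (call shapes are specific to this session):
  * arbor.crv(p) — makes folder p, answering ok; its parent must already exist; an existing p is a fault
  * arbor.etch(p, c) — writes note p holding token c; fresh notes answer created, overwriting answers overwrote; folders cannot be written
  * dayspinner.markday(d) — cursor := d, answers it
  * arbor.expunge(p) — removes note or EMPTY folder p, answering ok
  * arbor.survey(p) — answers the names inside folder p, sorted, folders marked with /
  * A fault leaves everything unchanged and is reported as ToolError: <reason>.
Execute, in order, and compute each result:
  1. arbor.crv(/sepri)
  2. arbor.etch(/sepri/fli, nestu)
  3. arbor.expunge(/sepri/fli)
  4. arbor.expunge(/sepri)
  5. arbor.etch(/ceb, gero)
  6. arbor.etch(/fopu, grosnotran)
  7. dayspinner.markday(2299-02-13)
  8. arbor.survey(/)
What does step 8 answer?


-- crv(p=/sepri) -> ok
-- etch(p=/sepri/fli, c=nestu) -> created
-- expunge(p=/sepri/fli) -> ok
-- expunge(p=/sepri) -> ok
-- etch(p=/ceb, c=gero) -> created
-- etch(p=/fopu, c=grosnotran) -> created
-- markday(d=2299-02-13) -> 2299-02-13
-- survey(p=/) -> [ceb, fopu]

Answer: [ceb, fopu]


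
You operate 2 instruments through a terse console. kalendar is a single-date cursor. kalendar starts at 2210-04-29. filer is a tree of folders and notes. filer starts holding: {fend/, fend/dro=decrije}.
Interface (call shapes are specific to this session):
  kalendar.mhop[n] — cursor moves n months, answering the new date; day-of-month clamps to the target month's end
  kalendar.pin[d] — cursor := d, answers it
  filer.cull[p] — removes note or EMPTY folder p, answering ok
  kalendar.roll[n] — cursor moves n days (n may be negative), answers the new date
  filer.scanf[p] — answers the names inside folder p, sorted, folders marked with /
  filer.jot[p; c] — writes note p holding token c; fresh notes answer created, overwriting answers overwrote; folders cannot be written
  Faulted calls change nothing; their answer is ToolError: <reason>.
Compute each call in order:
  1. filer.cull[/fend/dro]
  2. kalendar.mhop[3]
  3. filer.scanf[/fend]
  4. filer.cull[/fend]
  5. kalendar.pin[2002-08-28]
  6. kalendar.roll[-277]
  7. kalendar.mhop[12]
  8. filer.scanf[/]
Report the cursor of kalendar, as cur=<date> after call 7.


Answer: cur=2002-11-24

Derivation:
Now I run filer.cull using p: /fend/dro, and observe ok.
Using kalendar.mhop using n: 3, and observe 2210-07-29.
Then filer.scanf using p: /fend, and observe [].
I try filer.cull using p: /fend, and get ok.
Next I call kalendar.pin using d: 2002-08-28, → 2002-08-28.
Invoking kalendar.roll using n: -277, giving 2001-11-24.
I run kalendar.mhop using n: 12, → 2002-11-24.
Now I run filer.scanf using p: /, yielding [].


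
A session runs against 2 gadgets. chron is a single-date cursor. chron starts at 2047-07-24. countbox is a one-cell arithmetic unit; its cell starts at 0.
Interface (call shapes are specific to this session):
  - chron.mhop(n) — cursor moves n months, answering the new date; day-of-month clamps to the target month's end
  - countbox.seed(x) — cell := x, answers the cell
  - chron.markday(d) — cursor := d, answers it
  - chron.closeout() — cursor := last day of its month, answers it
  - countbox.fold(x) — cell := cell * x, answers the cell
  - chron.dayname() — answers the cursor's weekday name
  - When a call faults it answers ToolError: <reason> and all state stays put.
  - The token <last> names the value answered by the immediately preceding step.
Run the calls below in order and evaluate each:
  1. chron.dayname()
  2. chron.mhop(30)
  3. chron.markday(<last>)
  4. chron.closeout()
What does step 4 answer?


// 1. dayname() => Wednesday
// 2. mhop(n=30) => 2050-01-24
// 3. markday(d=<last>) => 2050-01-24
// 4. closeout() => 2050-01-31

Answer: 2050-01-31


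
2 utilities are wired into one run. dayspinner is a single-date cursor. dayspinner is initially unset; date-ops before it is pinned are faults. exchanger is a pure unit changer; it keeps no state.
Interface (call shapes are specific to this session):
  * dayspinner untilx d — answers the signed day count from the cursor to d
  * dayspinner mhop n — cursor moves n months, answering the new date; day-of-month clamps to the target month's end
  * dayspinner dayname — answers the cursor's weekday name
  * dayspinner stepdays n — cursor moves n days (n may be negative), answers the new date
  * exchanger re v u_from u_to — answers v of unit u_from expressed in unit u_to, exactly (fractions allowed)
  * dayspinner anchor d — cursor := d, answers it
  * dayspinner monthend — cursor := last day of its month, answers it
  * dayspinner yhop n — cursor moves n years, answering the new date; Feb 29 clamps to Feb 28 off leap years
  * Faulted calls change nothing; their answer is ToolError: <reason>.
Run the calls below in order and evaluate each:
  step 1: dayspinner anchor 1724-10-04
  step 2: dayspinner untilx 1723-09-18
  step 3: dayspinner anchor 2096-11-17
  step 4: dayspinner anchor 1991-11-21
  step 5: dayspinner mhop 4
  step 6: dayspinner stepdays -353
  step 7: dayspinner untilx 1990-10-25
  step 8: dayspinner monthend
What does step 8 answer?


Answer: 1991-04-30

Derivation:
Act: dayspinner anchor[d='1724-10-04']
Obs: 1724-10-04
Act: dayspinner untilx[d='1723-09-18']
Obs: -382
Act: dayspinner anchor[d='2096-11-17']
Obs: 2096-11-17
Act: dayspinner anchor[d='1991-11-21']
Obs: 1991-11-21
Act: dayspinner mhop[n='4']
Obs: 1992-03-21
Act: dayspinner stepdays[n='-353']
Obs: 1991-04-03
Act: dayspinner untilx[d='1990-10-25']
Obs: -160
Act: dayspinner monthend[]
Obs: 1991-04-30
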